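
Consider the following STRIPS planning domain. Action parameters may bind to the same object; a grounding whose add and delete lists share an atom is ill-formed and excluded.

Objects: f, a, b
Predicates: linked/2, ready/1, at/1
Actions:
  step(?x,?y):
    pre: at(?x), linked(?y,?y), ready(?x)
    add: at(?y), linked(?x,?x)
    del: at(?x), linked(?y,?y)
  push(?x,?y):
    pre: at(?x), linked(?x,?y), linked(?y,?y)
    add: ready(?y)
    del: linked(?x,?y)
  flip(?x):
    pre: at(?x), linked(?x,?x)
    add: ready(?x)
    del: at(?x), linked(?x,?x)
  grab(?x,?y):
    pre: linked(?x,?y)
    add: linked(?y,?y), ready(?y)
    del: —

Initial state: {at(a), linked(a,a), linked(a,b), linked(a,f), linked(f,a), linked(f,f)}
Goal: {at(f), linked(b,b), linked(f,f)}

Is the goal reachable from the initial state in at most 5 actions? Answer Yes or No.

Yes

1. push(a,a)  →  {at(a), linked(a,b), linked(a,f), linked(f,a), linked(f,f), ready(a)}
2. step(a,f)  →  {at(f), linked(a,a), linked(a,b), linked(a,f), linked(f,a), ready(a)}
3. grab(a,f)  →  {at(f), linked(a,a), linked(a,b), linked(a,f), linked(f,a), linked(f,f), ready(a), ready(f)}
4. grab(a,b)  →  {at(f), linked(a,a), linked(a,b), linked(a,f), linked(b,b), linked(f,a), linked(f,f), ready(a), ready(b), ready(f)}
optimal plan length = 4; 4 ≤ 5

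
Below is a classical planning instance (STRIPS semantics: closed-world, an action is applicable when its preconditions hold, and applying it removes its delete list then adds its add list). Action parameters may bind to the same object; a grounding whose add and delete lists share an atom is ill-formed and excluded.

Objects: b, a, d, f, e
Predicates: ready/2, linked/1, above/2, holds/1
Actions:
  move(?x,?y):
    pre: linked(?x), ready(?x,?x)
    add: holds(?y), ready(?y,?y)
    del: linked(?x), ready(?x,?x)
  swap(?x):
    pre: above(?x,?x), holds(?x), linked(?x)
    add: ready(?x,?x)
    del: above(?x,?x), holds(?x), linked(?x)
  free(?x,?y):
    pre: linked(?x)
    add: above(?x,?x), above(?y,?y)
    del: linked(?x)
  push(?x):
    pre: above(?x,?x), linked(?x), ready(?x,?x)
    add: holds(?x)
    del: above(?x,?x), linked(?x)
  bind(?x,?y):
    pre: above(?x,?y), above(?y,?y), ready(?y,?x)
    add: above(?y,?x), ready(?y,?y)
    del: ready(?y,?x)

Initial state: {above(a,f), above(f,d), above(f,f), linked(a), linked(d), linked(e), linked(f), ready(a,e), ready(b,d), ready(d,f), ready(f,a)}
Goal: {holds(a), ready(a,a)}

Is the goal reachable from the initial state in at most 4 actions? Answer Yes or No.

1. bind(a,f)  →  {above(a,f), above(f,a), above(f,d), above(f,f), linked(a), linked(d), linked(e), linked(f), ready(a,e), ready(b,d), ready(d,f), ready(f,f)}
2. move(f,a)  →  {above(a,f), above(f,a), above(f,d), above(f,f), holds(a), linked(a), linked(d), linked(e), ready(a,a), ready(a,e), ready(b,d), ready(d,f)}
optimal plan length = 2; 2 ≤ 4

Yes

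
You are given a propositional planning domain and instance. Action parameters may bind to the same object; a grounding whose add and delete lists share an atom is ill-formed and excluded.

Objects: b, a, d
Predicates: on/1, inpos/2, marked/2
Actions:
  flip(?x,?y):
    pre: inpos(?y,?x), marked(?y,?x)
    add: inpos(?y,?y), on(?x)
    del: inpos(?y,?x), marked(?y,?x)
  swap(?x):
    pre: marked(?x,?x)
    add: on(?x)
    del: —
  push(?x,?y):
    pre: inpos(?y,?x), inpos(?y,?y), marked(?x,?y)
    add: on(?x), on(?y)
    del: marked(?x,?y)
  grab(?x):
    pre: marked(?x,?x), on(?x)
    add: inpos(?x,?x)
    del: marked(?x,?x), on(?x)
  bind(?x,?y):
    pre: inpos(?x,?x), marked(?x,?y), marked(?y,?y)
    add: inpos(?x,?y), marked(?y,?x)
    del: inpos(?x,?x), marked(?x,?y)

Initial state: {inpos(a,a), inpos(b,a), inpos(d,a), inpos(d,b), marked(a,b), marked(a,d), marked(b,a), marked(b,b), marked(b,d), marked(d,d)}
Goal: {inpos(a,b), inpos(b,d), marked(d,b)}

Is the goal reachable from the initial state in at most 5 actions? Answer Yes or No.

Yes

1. flip(a,b)  →  {inpos(a,a), inpos(b,b), inpos(d,a), inpos(d,b), marked(a,b), marked(a,d), marked(b,b), marked(b,d), marked(d,d), on(a)}
2. bind(b,d)  →  {inpos(a,a), inpos(b,d), inpos(d,a), inpos(d,b), marked(a,b), marked(a,d), marked(b,b), marked(d,b), marked(d,d), on(a)}
3. bind(a,b)  →  {inpos(a,b), inpos(b,d), inpos(d,a), inpos(d,b), marked(a,d), marked(b,a), marked(b,b), marked(d,b), marked(d,d), on(a)}
optimal plan length = 3; 3 ≤ 5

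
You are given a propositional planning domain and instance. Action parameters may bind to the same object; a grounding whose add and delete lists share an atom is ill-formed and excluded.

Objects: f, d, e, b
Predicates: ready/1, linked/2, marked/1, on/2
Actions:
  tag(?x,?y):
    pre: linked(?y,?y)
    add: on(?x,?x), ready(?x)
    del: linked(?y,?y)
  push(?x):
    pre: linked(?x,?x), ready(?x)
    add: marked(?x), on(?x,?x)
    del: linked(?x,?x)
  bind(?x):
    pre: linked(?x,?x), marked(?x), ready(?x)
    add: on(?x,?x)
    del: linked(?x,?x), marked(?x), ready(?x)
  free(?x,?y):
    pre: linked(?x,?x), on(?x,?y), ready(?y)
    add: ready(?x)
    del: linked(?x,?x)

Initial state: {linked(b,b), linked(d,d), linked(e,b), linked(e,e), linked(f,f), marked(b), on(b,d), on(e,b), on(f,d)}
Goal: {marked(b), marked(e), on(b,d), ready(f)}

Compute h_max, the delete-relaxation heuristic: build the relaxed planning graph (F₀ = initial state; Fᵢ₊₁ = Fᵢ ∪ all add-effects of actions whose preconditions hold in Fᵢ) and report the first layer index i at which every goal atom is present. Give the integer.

F0 = init (9 atoms)
F1 = F0 ∪ {on(b,b), on(d,d), on(e,e), on(f,f), ready(b), ready(d), ready(e), ready(f)}  (17 atoms)
F2 = F1 ∪ {marked(d), marked(e), marked(f)}  (20 atoms)
goal ⊆ F2  ⇒  h_max = 2

2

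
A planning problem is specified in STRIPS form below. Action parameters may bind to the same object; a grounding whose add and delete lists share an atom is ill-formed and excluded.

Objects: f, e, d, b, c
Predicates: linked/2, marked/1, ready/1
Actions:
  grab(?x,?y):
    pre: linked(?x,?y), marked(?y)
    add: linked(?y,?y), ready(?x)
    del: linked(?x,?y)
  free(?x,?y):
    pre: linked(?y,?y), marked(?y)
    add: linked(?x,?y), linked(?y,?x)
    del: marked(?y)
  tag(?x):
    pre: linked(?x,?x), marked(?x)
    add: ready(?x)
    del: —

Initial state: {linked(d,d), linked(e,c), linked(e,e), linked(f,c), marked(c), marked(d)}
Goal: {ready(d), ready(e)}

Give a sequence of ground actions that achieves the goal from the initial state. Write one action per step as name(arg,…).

grab(e,c); tag(d)

1. grab(e,c)  →  {linked(c,c), linked(d,d), linked(e,e), linked(f,c), marked(c), marked(d), ready(e)}
2. tag(d)  →  {linked(c,c), linked(d,d), linked(e,e), linked(f,c), marked(c), marked(d), ready(d), ready(e)}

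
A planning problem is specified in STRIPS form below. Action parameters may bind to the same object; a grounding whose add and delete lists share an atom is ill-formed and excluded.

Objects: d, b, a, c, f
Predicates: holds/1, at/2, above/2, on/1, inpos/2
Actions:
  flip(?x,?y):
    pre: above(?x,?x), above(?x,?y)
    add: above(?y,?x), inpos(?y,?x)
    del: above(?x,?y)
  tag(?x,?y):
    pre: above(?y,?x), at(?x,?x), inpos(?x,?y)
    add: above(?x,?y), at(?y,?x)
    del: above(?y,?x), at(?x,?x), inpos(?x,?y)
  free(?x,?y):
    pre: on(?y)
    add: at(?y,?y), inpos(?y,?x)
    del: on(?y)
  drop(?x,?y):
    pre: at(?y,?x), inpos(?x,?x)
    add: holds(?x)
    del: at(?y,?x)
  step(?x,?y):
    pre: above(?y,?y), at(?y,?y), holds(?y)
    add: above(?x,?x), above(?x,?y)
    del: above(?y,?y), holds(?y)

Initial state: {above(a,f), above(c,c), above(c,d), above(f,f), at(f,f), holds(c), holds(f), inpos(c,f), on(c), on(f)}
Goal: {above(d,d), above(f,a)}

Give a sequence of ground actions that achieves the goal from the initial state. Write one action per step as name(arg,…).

1. free(a,f)  →  {above(a,f), above(c,c), above(c,d), above(f,f), at(f,f), holds(c), holds(f), inpos(c,f), inpos(f,a), on(c)}
2. step(d,f)  →  {above(a,f), above(c,c), above(c,d), above(d,d), above(d,f), at(f,f), holds(c), inpos(c,f), inpos(f,a), on(c)}
3. tag(f,a)  →  {above(c,c), above(c,d), above(d,d), above(d,f), above(f,a), at(a,f), holds(c), inpos(c,f), on(c)}

free(a,f); step(d,f); tag(f,a)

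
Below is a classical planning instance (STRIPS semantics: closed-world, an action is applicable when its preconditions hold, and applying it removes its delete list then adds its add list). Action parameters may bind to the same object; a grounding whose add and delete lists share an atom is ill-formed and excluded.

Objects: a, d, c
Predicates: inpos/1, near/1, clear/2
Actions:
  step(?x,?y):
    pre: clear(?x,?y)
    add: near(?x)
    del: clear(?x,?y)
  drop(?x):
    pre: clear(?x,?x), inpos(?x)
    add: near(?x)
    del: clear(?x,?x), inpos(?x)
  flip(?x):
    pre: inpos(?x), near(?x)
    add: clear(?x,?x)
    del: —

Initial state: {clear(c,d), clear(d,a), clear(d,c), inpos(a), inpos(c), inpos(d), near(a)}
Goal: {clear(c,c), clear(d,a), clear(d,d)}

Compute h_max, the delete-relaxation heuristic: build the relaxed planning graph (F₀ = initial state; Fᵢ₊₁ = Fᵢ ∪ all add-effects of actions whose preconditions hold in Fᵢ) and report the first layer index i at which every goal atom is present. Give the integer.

2

F0 = init (7 atoms)
F1 = F0 ∪ {clear(a,a), near(c), near(d)}  (10 atoms)
F2 = F1 ∪ {clear(c,c), clear(d,d)}  (12 atoms)
goal ⊆ F2  ⇒  h_max = 2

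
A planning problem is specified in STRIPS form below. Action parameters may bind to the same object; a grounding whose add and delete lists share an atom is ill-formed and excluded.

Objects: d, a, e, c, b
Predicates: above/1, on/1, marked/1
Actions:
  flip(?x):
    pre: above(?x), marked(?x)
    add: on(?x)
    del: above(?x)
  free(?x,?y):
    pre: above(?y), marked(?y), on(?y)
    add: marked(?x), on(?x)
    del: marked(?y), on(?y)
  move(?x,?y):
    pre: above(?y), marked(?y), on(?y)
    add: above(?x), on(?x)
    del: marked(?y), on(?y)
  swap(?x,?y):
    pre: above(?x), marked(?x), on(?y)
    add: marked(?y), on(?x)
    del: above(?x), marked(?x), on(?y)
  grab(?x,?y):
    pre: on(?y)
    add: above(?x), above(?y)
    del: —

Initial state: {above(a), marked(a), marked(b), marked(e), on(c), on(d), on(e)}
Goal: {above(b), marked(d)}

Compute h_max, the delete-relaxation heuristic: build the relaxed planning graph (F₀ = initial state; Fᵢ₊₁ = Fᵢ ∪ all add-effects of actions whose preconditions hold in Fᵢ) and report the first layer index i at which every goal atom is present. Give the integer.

F0 = init (7 atoms)
F1 = F0 ∪ {above(b), above(c), above(d), above(e), marked(c), marked(d), on(a)}  (14 atoms)
goal ⊆ F1  ⇒  h_max = 1

1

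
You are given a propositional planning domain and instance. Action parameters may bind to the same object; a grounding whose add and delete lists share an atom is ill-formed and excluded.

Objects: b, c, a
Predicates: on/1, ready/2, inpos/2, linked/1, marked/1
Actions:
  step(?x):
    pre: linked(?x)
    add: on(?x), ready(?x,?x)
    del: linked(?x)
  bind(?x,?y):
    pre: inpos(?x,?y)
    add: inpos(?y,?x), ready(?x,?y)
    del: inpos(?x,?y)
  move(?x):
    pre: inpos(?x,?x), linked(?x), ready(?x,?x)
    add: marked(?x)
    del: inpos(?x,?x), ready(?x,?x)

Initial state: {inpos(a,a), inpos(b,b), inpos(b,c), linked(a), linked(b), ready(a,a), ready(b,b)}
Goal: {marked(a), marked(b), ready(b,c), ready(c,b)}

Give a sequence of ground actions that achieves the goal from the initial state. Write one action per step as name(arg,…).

bind(b,c); bind(c,b); move(b); move(a)

1. bind(b,c)  →  {inpos(a,a), inpos(b,b), inpos(c,b), linked(a), linked(b), ready(a,a), ready(b,b), ready(b,c)}
2. bind(c,b)  →  {inpos(a,a), inpos(b,b), inpos(b,c), linked(a), linked(b), ready(a,a), ready(b,b), ready(b,c), ready(c,b)}
3. move(b)  →  {inpos(a,a), inpos(b,c), linked(a), linked(b), marked(b), ready(a,a), ready(b,c), ready(c,b)}
4. move(a)  →  {inpos(b,c), linked(a), linked(b), marked(a), marked(b), ready(b,c), ready(c,b)}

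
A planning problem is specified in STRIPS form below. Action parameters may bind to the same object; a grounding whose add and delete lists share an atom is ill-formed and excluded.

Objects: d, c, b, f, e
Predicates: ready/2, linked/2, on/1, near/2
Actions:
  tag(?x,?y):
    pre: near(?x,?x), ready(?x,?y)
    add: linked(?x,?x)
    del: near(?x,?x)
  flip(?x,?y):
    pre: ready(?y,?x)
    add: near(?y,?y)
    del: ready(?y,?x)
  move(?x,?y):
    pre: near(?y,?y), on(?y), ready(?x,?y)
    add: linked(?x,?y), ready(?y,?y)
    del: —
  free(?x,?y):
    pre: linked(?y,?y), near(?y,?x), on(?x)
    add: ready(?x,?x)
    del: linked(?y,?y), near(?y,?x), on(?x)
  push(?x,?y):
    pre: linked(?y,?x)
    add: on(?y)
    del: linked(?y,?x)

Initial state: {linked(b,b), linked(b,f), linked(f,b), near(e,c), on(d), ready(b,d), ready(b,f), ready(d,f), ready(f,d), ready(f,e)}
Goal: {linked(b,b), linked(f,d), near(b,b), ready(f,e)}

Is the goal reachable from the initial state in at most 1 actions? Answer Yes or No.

1. flip(d,b)  →  {linked(b,b), linked(b,f), linked(f,b), near(b,b), near(e,c), on(d), ready(b,f), ready(d,f), ready(f,d), ready(f,e)}
2. flip(f,d)  →  {linked(b,b), linked(b,f), linked(f,b), near(b,b), near(d,d), near(e,c), on(d), ready(b,f), ready(f,d), ready(f,e)}
3. move(f,d)  →  {linked(b,b), linked(b,f), linked(f,b), linked(f,d), near(b,b), near(d,d), near(e,c), on(d), ready(b,f), ready(d,d), ready(f,d), ready(f,e)}
optimal plan length = 3; 3 > 1

No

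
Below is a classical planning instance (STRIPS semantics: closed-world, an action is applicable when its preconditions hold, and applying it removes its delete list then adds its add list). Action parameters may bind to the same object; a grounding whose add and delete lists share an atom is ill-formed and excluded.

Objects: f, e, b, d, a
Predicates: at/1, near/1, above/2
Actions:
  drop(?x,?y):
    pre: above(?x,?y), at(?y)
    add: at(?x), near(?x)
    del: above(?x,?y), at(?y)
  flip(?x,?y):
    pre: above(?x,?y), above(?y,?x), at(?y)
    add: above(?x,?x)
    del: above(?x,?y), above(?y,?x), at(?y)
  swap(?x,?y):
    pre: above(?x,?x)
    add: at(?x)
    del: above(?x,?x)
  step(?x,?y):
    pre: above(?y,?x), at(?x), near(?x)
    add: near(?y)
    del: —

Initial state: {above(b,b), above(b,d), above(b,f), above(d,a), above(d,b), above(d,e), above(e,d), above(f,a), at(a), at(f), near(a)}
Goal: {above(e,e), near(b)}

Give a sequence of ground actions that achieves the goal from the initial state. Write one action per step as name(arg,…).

1. drop(b,f)  →  {above(b,b), above(b,d), above(d,a), above(d,b), above(d,e), above(e,d), above(f,a), at(a), at(b), near(a), near(b)}
2. drop(d,b)  →  {above(b,b), above(b,d), above(d,a), above(d,e), above(e,d), above(f,a), at(a), at(d), near(a), near(b), near(d)}
3. flip(e,d)  →  {above(b,b), above(b,d), above(d,a), above(e,e), above(f,a), at(a), near(a), near(b), near(d)}

drop(b,f); drop(d,b); flip(e,d)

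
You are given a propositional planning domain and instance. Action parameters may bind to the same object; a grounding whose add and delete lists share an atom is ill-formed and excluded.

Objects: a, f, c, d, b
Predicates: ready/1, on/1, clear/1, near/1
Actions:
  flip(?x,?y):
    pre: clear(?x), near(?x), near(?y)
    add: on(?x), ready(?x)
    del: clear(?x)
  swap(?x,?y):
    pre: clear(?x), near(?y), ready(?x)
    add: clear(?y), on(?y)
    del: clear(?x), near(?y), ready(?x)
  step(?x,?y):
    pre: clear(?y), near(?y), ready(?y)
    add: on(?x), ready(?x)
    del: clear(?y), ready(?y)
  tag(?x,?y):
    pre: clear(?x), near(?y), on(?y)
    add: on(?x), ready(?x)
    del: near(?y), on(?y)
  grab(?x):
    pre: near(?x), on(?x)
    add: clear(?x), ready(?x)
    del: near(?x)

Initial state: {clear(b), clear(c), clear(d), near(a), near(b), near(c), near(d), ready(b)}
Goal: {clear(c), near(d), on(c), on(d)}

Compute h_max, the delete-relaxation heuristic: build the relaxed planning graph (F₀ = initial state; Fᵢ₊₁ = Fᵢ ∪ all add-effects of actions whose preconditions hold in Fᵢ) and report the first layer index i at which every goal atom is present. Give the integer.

1

F0 = init (8 atoms)
F1 = F0 ∪ {clear(a), on(a), on(b), on(c), on(d), on(f), ready(a), ready(c), ready(d), ready(f)}  (18 atoms)
goal ⊆ F1  ⇒  h_max = 1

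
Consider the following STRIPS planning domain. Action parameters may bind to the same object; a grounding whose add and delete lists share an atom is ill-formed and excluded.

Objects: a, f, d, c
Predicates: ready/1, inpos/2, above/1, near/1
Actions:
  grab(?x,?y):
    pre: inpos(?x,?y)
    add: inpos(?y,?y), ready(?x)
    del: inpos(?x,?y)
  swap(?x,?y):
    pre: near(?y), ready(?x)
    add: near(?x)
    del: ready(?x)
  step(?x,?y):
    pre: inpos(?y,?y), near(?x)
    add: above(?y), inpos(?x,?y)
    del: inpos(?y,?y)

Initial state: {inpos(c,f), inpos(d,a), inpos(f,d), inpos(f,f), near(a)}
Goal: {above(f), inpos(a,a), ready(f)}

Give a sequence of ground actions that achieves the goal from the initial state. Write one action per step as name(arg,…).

1. grab(f,d)  →  {inpos(c,f), inpos(d,a), inpos(d,d), inpos(f,f), near(a), ready(f)}
2. grab(d,a)  →  {inpos(a,a), inpos(c,f), inpos(d,d), inpos(f,f), near(a), ready(d), ready(f)}
3. step(a,f)  →  {above(f), inpos(a,a), inpos(a,f), inpos(c,f), inpos(d,d), near(a), ready(d), ready(f)}

grab(f,d); grab(d,a); step(a,f)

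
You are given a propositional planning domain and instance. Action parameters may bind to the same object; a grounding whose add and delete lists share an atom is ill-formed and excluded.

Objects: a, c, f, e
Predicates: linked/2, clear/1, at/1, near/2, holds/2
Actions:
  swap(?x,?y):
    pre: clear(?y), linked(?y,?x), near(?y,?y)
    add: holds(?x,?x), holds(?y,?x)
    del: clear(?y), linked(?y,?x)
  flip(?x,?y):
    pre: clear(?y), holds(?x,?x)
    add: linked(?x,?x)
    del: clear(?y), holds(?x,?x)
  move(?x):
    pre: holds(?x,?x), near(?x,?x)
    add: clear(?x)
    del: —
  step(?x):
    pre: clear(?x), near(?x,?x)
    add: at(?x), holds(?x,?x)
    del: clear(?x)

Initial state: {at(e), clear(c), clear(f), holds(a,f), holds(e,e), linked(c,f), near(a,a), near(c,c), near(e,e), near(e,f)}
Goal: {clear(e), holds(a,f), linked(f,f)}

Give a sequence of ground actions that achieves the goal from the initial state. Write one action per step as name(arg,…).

1. swap(f,c)  →  {at(e), clear(f), holds(a,f), holds(c,f), holds(e,e), holds(f,f), near(a,a), near(c,c), near(e,e), near(e,f)}
2. flip(f,f)  →  {at(e), holds(a,f), holds(c,f), holds(e,e), linked(f,f), near(a,a), near(c,c), near(e,e), near(e,f)}
3. move(e)  →  {at(e), clear(e), holds(a,f), holds(c,f), holds(e,e), linked(f,f), near(a,a), near(c,c), near(e,e), near(e,f)}

swap(f,c); flip(f,f); move(e)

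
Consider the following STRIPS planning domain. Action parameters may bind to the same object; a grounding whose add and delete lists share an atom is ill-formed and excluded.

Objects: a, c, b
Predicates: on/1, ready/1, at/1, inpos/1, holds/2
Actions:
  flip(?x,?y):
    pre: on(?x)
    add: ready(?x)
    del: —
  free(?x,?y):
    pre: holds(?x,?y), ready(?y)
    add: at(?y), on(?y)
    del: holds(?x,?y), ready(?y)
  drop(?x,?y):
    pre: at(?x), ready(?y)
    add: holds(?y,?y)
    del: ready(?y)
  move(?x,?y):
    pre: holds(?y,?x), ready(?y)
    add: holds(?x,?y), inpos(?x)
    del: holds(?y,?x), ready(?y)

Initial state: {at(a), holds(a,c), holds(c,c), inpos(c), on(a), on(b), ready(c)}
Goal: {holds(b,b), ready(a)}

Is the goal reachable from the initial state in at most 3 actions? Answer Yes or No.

Yes

1. flip(a,a)  →  {at(a), holds(a,c), holds(c,c), inpos(c), on(a), on(b), ready(a), ready(c)}
2. flip(b,a)  →  {at(a), holds(a,c), holds(c,c), inpos(c), on(a), on(b), ready(a), ready(b), ready(c)}
3. drop(a,b)  →  {at(a), holds(a,c), holds(b,b), holds(c,c), inpos(c), on(a), on(b), ready(a), ready(c)}
optimal plan length = 3; 3 ≤ 3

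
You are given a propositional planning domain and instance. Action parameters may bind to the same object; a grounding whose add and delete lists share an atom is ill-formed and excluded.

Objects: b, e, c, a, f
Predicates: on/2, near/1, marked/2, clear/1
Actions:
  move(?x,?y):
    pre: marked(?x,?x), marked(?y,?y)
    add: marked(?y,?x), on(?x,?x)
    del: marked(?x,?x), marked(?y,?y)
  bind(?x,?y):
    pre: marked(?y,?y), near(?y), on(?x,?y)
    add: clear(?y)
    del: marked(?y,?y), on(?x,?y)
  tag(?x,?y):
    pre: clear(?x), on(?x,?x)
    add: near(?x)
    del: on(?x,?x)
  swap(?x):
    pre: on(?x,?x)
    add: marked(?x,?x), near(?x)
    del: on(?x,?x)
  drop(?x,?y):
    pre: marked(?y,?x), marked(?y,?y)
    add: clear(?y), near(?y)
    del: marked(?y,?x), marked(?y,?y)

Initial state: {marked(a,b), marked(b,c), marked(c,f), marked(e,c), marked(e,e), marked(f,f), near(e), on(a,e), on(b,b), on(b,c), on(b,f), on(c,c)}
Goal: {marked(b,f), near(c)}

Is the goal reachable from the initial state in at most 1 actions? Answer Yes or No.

No

1. swap(b)  →  {marked(a,b), marked(b,b), marked(b,c), marked(c,f), marked(e,c), marked(e,e), marked(f,f), near(b), near(e), on(a,e), on(b,c), on(b,f), on(c,c)}
2. move(f,b)  →  {marked(a,b), marked(b,c), marked(b,f), marked(c,f), marked(e,c), marked(e,e), near(b), near(e), on(a,e), on(b,c), on(b,f), on(c,c), on(f,f)}
3. swap(c)  →  {marked(a,b), marked(b,c), marked(b,f), marked(c,c), marked(c,f), marked(e,c), marked(e,e), near(b), near(c), near(e), on(a,e), on(b,c), on(b,f), on(f,f)}
optimal plan length = 3; 3 > 1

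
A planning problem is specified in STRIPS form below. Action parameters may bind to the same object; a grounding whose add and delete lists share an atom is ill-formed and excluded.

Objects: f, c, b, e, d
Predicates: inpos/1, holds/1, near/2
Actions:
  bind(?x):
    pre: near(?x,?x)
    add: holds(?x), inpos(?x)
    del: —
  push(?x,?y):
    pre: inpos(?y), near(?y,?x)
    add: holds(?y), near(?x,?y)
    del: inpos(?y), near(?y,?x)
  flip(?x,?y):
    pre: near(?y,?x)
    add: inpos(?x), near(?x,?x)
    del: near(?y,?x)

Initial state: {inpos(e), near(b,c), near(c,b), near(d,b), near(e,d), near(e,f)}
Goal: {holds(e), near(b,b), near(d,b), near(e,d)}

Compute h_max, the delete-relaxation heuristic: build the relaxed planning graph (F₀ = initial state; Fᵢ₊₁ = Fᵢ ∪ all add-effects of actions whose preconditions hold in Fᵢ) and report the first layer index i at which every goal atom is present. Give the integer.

F0 = init (6 atoms)
F1 = F0 ∪ {holds(e), inpos(b), inpos(c), inpos(d), inpos(f), near(b,b), near(c,c), near(d,d), near(d,e), near(f,e), near(f,f)}  (17 atoms)
goal ⊆ F1  ⇒  h_max = 1

1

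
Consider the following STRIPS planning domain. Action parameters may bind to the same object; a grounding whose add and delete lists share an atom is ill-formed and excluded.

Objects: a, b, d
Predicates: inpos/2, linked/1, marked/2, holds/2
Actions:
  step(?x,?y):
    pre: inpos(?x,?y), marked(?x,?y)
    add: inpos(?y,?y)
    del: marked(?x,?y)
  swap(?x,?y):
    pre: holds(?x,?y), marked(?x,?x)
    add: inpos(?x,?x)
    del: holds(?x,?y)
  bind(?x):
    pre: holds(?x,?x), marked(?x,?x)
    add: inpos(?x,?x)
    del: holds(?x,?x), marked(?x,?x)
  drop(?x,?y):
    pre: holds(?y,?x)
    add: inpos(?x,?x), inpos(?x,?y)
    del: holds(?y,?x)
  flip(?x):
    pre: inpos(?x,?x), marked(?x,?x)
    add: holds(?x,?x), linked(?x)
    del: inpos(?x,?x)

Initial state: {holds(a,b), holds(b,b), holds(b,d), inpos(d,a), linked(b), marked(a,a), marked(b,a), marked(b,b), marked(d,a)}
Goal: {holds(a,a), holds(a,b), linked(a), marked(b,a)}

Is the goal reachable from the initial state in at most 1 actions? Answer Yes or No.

1. step(d,a)  →  {holds(a,b), holds(b,b), holds(b,d), inpos(a,a), inpos(d,a), linked(b), marked(a,a), marked(b,a), marked(b,b)}
2. flip(a)  →  {holds(a,a), holds(a,b), holds(b,b), holds(b,d), inpos(d,a), linked(a), linked(b), marked(a,a), marked(b,a), marked(b,b)}
optimal plan length = 2; 2 > 1

No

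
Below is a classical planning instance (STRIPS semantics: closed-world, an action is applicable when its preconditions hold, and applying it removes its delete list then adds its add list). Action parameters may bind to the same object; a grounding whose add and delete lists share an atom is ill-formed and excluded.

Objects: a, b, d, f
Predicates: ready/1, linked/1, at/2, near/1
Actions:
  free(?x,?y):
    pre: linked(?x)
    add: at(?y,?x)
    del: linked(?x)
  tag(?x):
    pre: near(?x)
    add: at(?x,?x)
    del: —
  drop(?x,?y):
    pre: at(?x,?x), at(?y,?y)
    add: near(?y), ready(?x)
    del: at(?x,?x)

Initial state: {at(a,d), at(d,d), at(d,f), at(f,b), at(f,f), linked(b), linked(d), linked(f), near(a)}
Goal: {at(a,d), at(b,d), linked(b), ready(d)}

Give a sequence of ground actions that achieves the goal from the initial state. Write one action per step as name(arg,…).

free(d,b); drop(d,d)

1. free(d,b)  →  {at(a,d), at(b,d), at(d,d), at(d,f), at(f,b), at(f,f), linked(b), linked(f), near(a)}
2. drop(d,d)  →  {at(a,d), at(b,d), at(d,f), at(f,b), at(f,f), linked(b), linked(f), near(a), near(d), ready(d)}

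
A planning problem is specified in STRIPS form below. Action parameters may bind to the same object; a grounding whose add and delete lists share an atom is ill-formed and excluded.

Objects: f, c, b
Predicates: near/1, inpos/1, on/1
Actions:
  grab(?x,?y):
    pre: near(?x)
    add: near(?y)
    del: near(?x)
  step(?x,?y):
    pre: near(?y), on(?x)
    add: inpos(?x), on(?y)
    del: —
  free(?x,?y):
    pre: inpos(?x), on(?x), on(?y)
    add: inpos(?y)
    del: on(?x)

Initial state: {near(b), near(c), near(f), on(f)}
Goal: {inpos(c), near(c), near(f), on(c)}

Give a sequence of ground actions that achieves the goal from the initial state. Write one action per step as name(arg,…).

step(f,c); step(c,f)

1. step(f,c)  →  {inpos(f), near(b), near(c), near(f), on(c), on(f)}
2. step(c,f)  →  {inpos(c), inpos(f), near(b), near(c), near(f), on(c), on(f)}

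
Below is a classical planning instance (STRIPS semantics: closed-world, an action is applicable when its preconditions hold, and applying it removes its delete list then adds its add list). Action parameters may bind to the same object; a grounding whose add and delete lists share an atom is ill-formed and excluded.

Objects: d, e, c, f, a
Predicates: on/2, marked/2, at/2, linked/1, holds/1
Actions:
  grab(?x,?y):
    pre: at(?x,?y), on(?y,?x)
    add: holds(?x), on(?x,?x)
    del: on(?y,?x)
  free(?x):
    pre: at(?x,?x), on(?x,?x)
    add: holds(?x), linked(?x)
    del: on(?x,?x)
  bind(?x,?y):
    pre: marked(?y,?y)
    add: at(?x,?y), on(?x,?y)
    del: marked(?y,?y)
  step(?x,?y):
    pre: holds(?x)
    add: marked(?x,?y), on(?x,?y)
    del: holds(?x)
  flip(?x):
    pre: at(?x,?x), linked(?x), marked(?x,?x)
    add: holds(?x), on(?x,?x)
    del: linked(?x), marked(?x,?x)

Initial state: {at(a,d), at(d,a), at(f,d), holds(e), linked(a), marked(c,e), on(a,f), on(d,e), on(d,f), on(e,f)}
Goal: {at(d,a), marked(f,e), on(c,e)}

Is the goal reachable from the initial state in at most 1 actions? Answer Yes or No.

No

1. grab(f,d)  →  {at(a,d), at(d,a), at(f,d), holds(e), holds(f), linked(a), marked(c,e), on(a,f), on(d,e), on(e,f), on(f,f)}
2. step(e,e)  →  {at(a,d), at(d,a), at(f,d), holds(f), linked(a), marked(c,e), marked(e,e), on(a,f), on(d,e), on(e,e), on(e,f), on(f,f)}
3. bind(c,e)  →  {at(a,d), at(c,e), at(d,a), at(f,d), holds(f), linked(a), marked(c,e), on(a,f), on(c,e), on(d,e), on(e,e), on(e,f), on(f,f)}
4. step(f,e)  →  {at(a,d), at(c,e), at(d,a), at(f,d), linked(a), marked(c,e), marked(f,e), on(a,f), on(c,e), on(d,e), on(e,e), on(e,f), on(f,e), on(f,f)}
optimal plan length = 4; 4 > 1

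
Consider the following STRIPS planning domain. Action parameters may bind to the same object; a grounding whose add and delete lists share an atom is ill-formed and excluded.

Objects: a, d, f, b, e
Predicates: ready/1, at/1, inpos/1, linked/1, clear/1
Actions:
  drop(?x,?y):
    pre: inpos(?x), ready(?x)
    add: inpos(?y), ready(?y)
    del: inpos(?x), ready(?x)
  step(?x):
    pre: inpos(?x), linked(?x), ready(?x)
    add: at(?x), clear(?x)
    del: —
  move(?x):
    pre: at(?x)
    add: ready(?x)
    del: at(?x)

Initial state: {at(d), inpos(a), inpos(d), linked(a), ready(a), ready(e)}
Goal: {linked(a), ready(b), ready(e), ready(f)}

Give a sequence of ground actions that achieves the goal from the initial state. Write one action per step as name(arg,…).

drop(a,f); move(d); drop(d,b)

1. drop(a,f)  →  {at(d), inpos(d), inpos(f), linked(a), ready(e), ready(f)}
2. move(d)  →  {inpos(d), inpos(f), linked(a), ready(d), ready(e), ready(f)}
3. drop(d,b)  →  {inpos(b), inpos(f), linked(a), ready(b), ready(e), ready(f)}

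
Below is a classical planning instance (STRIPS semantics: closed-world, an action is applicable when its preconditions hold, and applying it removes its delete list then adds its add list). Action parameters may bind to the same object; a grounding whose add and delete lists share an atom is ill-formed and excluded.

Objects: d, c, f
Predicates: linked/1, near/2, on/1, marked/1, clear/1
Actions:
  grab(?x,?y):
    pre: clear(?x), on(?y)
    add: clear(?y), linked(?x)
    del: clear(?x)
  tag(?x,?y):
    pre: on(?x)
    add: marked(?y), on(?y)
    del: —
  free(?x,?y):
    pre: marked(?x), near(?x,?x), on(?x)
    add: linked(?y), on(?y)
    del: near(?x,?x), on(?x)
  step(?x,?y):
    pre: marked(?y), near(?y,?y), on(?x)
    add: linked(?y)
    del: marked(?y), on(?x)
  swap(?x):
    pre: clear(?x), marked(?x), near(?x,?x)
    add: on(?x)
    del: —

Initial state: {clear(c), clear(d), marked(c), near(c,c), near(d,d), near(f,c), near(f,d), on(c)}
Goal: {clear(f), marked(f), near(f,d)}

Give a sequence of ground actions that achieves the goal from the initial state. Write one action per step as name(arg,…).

tag(c,f); grab(d,f)

1. tag(c,f)  →  {clear(c), clear(d), marked(c), marked(f), near(c,c), near(d,d), near(f,c), near(f,d), on(c), on(f)}
2. grab(d,f)  →  {clear(c), clear(f), linked(d), marked(c), marked(f), near(c,c), near(d,d), near(f,c), near(f,d), on(c), on(f)}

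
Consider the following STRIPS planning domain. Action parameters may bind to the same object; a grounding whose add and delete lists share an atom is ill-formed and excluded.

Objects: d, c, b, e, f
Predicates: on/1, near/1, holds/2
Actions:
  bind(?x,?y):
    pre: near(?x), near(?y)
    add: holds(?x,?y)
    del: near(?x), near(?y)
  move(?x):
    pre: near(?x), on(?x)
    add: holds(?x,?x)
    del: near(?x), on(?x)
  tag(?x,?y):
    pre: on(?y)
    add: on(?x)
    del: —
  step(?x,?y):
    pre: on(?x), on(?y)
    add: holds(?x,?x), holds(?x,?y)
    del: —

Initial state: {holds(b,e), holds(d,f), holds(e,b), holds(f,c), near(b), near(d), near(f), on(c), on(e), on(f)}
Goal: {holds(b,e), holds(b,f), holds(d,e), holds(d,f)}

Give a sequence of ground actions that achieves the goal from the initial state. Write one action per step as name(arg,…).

bind(b,f); tag(d,c); step(d,e)

1. bind(b,f)  →  {holds(b,e), holds(b,f), holds(d,f), holds(e,b), holds(f,c), near(d), on(c), on(e), on(f)}
2. tag(d,c)  →  {holds(b,e), holds(b,f), holds(d,f), holds(e,b), holds(f,c), near(d), on(c), on(d), on(e), on(f)}
3. step(d,e)  →  {holds(b,e), holds(b,f), holds(d,d), holds(d,e), holds(d,f), holds(e,b), holds(f,c), near(d), on(c), on(d), on(e), on(f)}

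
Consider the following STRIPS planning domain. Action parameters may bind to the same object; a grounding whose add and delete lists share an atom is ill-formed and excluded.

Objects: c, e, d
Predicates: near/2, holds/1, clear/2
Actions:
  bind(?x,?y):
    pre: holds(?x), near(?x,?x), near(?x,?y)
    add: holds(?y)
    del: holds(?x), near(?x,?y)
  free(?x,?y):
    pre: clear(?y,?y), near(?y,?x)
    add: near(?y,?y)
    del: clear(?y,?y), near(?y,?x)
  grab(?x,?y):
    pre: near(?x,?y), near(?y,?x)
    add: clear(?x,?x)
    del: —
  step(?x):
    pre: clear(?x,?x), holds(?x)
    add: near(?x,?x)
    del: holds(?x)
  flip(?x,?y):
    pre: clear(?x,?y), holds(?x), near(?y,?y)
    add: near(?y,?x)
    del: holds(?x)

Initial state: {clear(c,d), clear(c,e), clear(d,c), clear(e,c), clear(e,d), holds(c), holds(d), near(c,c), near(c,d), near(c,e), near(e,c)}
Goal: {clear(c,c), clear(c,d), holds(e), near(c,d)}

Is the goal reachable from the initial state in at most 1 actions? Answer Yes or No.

1. bind(c,e)  →  {clear(c,d), clear(c,e), clear(d,c), clear(e,c), clear(e,d), holds(d), holds(e), near(c,c), near(c,d), near(e,c)}
2. grab(c,c)  →  {clear(c,c), clear(c,d), clear(c,e), clear(d,c), clear(e,c), clear(e,d), holds(d), holds(e), near(c,c), near(c,d), near(e,c)}
optimal plan length = 2; 2 > 1

No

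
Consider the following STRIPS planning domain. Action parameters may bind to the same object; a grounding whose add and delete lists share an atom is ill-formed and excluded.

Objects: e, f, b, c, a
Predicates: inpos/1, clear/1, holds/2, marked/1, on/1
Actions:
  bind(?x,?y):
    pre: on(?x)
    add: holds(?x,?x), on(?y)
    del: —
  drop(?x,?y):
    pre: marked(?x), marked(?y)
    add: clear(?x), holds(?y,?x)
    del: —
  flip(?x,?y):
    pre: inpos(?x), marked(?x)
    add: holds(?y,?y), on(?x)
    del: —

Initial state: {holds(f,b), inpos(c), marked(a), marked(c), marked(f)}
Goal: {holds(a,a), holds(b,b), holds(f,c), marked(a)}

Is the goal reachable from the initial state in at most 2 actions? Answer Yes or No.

1. drop(c,f)  →  {clear(c), holds(f,b), holds(f,c), inpos(c), marked(a), marked(c), marked(f)}
2. drop(a,a)  →  {clear(a), clear(c), holds(a,a), holds(f,b), holds(f,c), inpos(c), marked(a), marked(c), marked(f)}
3. flip(c,b)  →  {clear(a), clear(c), holds(a,a), holds(b,b), holds(f,b), holds(f,c), inpos(c), marked(a), marked(c), marked(f), on(c)}
optimal plan length = 3; 3 > 2

No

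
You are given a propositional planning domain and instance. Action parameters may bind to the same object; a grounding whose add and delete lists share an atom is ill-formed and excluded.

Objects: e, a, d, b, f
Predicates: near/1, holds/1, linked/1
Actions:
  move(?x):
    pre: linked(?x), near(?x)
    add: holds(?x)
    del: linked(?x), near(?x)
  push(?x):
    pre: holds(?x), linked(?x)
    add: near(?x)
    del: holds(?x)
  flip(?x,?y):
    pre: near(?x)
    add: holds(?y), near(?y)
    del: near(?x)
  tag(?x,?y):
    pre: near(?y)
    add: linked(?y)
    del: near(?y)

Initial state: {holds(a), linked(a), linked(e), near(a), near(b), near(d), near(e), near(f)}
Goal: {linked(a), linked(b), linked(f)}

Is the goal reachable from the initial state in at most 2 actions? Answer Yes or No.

1. tag(e,b)  →  {holds(a), linked(a), linked(b), linked(e), near(a), near(d), near(e), near(f)}
2. tag(e,f)  →  {holds(a), linked(a), linked(b), linked(e), linked(f), near(a), near(d), near(e)}
optimal plan length = 2; 2 ≤ 2

Yes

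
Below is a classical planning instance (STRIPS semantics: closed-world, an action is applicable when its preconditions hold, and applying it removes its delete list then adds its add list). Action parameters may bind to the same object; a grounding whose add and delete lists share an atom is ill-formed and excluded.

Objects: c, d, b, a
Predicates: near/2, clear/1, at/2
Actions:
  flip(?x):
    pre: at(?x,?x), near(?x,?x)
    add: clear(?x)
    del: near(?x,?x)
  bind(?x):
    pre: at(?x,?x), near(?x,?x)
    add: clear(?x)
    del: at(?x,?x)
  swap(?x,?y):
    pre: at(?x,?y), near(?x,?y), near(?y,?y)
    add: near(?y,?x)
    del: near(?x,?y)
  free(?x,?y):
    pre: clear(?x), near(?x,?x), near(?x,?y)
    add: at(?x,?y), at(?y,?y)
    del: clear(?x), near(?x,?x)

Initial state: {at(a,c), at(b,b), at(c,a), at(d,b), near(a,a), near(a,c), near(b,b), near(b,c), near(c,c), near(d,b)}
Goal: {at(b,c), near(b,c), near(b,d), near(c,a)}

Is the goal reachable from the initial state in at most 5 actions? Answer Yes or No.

1. bind(b)  →  {at(a,c), at(c,a), at(d,b), clear(b), near(a,a), near(a,c), near(b,b), near(b,c), near(c,c), near(d,b)}
2. swap(d,b)  →  {at(a,c), at(c,a), at(d,b), clear(b), near(a,a), near(a,c), near(b,b), near(b,c), near(b,d), near(c,c)}
3. swap(a,c)  →  {at(a,c), at(c,a), at(d,b), clear(b), near(a,a), near(b,b), near(b,c), near(b,d), near(c,a), near(c,c)}
4. free(b,c)  →  {at(a,c), at(b,c), at(c,a), at(c,c), at(d,b), near(a,a), near(b,c), near(b,d), near(c,a), near(c,c)}
optimal plan length = 4; 4 ≤ 5

Yes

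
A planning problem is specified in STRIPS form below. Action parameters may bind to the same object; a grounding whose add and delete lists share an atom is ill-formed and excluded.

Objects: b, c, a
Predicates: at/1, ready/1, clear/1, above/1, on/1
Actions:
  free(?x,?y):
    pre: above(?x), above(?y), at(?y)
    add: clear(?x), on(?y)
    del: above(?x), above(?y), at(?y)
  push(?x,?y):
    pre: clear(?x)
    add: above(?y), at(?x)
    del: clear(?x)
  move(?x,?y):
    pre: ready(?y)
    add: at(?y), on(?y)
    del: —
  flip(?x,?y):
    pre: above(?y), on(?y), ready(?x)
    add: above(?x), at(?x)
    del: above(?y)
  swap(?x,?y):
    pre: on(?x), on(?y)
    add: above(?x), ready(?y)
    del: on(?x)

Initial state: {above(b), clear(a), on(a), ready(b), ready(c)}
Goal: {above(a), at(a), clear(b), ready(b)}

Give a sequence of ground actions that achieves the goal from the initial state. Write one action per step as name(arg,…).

1. push(a,a)  →  {above(a), above(b), at(a), on(a), ready(b), ready(c)}
2. move(b,b)  →  {above(a), above(b), at(a), at(b), on(a), on(b), ready(b), ready(c)}
3. free(b,b)  →  {above(a), at(a), clear(b), on(a), on(b), ready(b), ready(c)}

push(a,a); move(b,b); free(b,b)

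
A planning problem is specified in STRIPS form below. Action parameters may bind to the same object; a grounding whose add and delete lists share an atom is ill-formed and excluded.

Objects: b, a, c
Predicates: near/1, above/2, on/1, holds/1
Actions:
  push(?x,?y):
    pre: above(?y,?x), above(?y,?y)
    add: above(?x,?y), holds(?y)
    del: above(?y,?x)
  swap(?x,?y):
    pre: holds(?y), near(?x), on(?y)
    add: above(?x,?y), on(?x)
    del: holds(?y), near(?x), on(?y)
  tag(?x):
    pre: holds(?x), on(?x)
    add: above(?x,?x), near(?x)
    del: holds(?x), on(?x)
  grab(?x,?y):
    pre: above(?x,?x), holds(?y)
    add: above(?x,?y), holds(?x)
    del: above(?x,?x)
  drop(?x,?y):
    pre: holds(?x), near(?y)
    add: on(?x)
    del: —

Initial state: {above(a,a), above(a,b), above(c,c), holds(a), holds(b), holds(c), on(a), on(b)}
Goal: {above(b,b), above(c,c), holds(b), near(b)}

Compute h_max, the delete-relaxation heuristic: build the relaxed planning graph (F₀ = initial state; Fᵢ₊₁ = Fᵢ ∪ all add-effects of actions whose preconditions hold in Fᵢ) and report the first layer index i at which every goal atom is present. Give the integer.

F0 = init (8 atoms)
F1 = F0 ∪ {above(a,c), above(b,a), above(b,b), above(c,a), above(c,b), near(a), near(b)}  (15 atoms)
goal ⊆ F1  ⇒  h_max = 1

1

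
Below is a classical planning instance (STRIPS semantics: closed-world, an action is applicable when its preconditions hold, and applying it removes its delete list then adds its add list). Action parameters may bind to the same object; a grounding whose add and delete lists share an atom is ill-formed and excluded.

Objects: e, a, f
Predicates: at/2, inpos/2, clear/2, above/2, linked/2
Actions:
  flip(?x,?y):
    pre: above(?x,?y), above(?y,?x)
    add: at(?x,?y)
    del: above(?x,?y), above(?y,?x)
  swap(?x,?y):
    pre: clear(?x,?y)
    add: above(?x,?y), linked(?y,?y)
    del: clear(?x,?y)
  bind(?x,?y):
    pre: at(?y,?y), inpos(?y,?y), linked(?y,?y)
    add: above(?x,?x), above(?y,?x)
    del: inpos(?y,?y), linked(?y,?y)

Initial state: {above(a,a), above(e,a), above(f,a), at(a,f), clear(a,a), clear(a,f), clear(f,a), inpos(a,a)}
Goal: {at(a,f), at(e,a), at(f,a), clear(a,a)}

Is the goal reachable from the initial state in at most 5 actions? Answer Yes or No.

No

1. flip(a,a)  →  {above(e,a), above(f,a), at(a,a), at(a,f), clear(a,a), clear(a,f), clear(f,a), inpos(a,a)}
2. swap(a,f)  →  {above(a,f), above(e,a), above(f,a), at(a,a), at(a,f), clear(a,a), clear(f,a), inpos(a,a), linked(f,f)}
3. flip(f,a)  →  {above(e,a), at(a,a), at(a,f), at(f,a), clear(a,a), clear(f,a), inpos(a,a), linked(f,f)}
4. swap(f,a)  →  {above(e,a), above(f,a), at(a,a), at(a,f), at(f,a), clear(a,a), inpos(a,a), linked(a,a), linked(f,f)}
5. bind(e,a)  →  {above(a,e), above(e,a), above(e,e), above(f,a), at(a,a), at(a,f), at(f,a), clear(a,a), linked(f,f)}
6. flip(e,a)  →  {above(e,e), above(f,a), at(a,a), at(a,f), at(e,a), at(f,a), clear(a,a), linked(f,f)}
optimal plan length = 6; 6 > 5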